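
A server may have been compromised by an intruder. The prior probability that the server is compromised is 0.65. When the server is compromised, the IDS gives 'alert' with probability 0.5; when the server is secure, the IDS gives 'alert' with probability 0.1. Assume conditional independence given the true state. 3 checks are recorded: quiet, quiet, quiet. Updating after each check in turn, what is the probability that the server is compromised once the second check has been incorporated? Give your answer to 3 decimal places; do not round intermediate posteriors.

After 'quiet': P(compromised) = 0.5·0.6500 / (0.5·0.6500 + 0.9·0.3500) ≈ 0.5078
After 'quiet': P(compromised) = 0.5·0.5078 / (0.5·0.5078 + 0.9·0.4922) ≈ 0.3643

0.364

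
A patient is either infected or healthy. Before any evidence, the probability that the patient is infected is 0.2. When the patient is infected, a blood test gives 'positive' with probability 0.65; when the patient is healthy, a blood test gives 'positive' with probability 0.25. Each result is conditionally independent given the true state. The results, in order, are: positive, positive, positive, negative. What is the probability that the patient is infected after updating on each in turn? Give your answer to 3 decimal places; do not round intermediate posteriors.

After 'positive': P(infected) = 0.65·0.2000 / (0.65·0.2000 + 0.25·0.8000) ≈ 0.3939
After 'positive': P(infected) = 0.65·0.3939 / (0.65·0.3939 + 0.25·0.6061) ≈ 0.6283
After 'positive': P(infected) = 0.65·0.6283 / (0.65·0.6283 + 0.25·0.3717) ≈ 0.8146
After 'negative': P(infected) = 0.35·0.8146 / (0.35·0.8146 + 0.75·0.1854) ≈ 0.6722

0.672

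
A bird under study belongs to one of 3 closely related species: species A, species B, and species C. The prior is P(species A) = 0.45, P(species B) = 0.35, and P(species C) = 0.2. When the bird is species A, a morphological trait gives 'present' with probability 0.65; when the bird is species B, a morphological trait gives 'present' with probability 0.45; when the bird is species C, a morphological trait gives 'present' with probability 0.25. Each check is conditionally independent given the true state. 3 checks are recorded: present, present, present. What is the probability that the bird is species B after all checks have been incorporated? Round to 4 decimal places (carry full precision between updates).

0.2011

After 'present': normaliser = 0.65·0.4500 + 0.45·0.3500 + 0.25·0.2000; P(species A) ≈ 0.5850, P(species B) ≈ 0.3150, P(species C) ≈ 0.1000
After 'present': normaliser = 0.65·0.5850 + 0.45·0.3150 + 0.25·0.1000; P(species A) ≈ 0.6952, P(species B) ≈ 0.2591, P(species C) ≈ 0.0457
After 'present': normaliser = 0.65·0.6952 + 0.45·0.2591 + 0.25·0.0457; P(species A) ≈ 0.7792, P(species B) ≈ 0.2011, P(species C) ≈ 0.0197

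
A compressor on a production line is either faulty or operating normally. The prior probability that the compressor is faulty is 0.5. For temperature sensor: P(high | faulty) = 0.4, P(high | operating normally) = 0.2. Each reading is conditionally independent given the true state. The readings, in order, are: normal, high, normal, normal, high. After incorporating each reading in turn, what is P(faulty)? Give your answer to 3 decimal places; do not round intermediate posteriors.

0.628

After 'normal': P(faulty) = 0.6·0.5000 / (0.6·0.5000 + 0.8·0.5000) ≈ 0.4286
After 'high': P(faulty) = 0.4·0.4286 / (0.4·0.4286 + 0.2·0.5714) ≈ 0.6000
After 'normal': P(faulty) = 0.6·0.6000 / (0.6·0.6000 + 0.8·0.4000) ≈ 0.5294
After 'normal': P(faulty) = 0.6·0.5294 / (0.6·0.5294 + 0.8·0.4706) ≈ 0.4576
After 'high': P(faulty) = 0.4·0.4576 / (0.4·0.4576 + 0.2·0.5424) ≈ 0.6279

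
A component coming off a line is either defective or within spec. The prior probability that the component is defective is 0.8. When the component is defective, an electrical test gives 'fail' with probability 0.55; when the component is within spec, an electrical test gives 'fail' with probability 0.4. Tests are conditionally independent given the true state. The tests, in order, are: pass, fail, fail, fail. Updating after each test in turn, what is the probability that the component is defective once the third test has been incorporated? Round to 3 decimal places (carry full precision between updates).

Apply Bayes' rule sequentially, carrying P(defective) forward.
After 'pass': P(defective) = 0.45·0.8000 / (0.45·0.8000 + 0.6·0.2000) ≈ 0.7500
After 'fail': P(defective) = 0.55·0.7500 / (0.55·0.7500 + 0.4·0.2500) ≈ 0.8049
After 'fail': P(defective) = 0.55·0.8049 / (0.55·0.8049 + 0.4·0.1951) ≈ 0.8501

0.850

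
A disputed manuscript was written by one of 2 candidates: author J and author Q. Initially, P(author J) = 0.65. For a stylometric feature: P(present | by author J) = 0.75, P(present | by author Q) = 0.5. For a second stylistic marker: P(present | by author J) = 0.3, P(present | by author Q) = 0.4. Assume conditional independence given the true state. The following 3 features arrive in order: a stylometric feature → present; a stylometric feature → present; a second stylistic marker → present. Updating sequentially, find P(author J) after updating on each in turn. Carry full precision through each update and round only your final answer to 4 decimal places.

0.7581

After a stylometric feature='present': P(author J) = 0.75·0.6500 / (0.75·0.6500 + 0.5·0.3500) ≈ 0.7358
After a stylometric feature='present': P(author J) = 0.75·0.7358 / (0.75·0.7358 + 0.5·0.2642) ≈ 0.8069
After a second stylistic marker='present': P(author J) = 0.3·0.8069 / (0.3·0.8069 + 0.4·0.1931) ≈ 0.7581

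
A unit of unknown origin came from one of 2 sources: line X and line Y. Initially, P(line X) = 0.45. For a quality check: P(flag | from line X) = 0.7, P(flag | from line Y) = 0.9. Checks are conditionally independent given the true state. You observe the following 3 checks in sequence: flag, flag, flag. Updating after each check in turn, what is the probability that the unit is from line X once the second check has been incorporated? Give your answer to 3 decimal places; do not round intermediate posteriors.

After 'flag': P(line X) = 0.7·0.4500 / (0.7·0.4500 + 0.9·0.5500) ≈ 0.3889
After 'flag': P(line X) = 0.7·0.3889 / (0.7·0.3889 + 0.9·0.6111) ≈ 0.3311

0.331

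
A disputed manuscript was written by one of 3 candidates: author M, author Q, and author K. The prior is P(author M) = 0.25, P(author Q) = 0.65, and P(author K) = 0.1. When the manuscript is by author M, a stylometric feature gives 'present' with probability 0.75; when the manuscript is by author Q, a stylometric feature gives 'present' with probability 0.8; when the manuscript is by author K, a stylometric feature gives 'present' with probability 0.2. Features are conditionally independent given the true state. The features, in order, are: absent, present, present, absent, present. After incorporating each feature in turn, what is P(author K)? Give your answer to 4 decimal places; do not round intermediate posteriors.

After 'absent': normaliser = 0.25·0.2500 + 0.2·0.6500 + 0.8·0.1000; P(author M) ≈ 0.2294, P(author Q) ≈ 0.4771, P(author K) ≈ 0.2936
After 'present': normaliser = 0.75·0.2294 + 0.8·0.4771 + 0.2·0.2936; P(author M) ≈ 0.2809, P(author Q) ≈ 0.6232, P(author K) ≈ 0.0959
After 'present': normaliser = 0.75·0.2809 + 0.8·0.6232 + 0.2·0.0959; P(author M) ≈ 0.2892, P(author Q) ≈ 0.6845, P(author K) ≈ 0.0263
After 'absent': normaliser = 0.25·0.2892 + 0.2·0.6845 + 0.8·0.0263; P(author M) ≈ 0.3140, P(author Q) ≈ 0.5945, P(author K) ≈ 0.0915
After 'present': normaliser = 0.75·0.3140 + 0.8·0.5945 + 0.2·0.0915; P(author M) ≈ 0.3229, P(author Q) ≈ 0.6520, P(author K) ≈ 0.0251

0.0251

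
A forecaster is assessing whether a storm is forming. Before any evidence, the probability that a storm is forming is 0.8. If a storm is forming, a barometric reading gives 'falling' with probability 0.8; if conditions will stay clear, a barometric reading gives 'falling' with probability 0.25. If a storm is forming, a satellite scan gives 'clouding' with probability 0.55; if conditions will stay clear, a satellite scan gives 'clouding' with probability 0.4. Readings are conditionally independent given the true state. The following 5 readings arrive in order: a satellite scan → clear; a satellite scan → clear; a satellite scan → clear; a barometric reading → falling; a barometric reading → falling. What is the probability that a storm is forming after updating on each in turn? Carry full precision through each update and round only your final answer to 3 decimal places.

Each posterior becomes the prior for the next update.
After a satellite scan='clear': P(storm) = 0.45·0.8000 / (0.45·0.8000 + 0.6·0.2000) ≈ 0.7500
After a satellite scan='clear': P(storm) = 0.45·0.7500 / (0.45·0.7500 + 0.6·0.2500) ≈ 0.6923
After a satellite scan='clear': P(storm) = 0.45·0.6923 / (0.45·0.6923 + 0.6·0.3077) ≈ 0.6279
After a barometric reading='falling': P(storm) = 0.8·0.6279 / (0.8·0.6279 + 0.25·0.3721) ≈ 0.8438
After a barometric reading='falling': P(storm) = 0.8·0.8438 / (0.8·0.8438 + 0.25·0.1562) ≈ 0.9453

0.945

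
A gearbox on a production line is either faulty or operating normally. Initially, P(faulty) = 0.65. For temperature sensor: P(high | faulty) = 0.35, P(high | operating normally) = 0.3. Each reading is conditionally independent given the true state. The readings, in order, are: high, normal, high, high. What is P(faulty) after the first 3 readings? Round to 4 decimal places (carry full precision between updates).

0.7012

After 'high': P(faulty) = 0.35·0.6500 / (0.35·0.6500 + 0.3·0.3500) ≈ 0.6842
After 'normal': P(faulty) = 0.65·0.6842 / (0.65·0.6842 + 0.7·0.3158) ≈ 0.6680
After 'high': P(faulty) = 0.35·0.6680 / (0.35·0.6680 + 0.3·0.3320) ≈ 0.7012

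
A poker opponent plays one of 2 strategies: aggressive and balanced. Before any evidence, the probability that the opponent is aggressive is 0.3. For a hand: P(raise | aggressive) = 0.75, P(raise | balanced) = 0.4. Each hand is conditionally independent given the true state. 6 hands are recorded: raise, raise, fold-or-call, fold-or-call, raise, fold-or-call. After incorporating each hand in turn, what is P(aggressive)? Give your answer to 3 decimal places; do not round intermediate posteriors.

0.170

Apply Bayes' rule sequentially, carrying P(aggressive) forward.
After 'raise': P(aggressive) = 0.75·0.3000 / (0.75·0.3000 + 0.4·0.7000) ≈ 0.4455
After 'raise': P(aggressive) = 0.75·0.4455 / (0.75·0.4455 + 0.4·0.5545) ≈ 0.6011
After 'fold-or-call': P(aggressive) = 0.25·0.6011 / (0.25·0.6011 + 0.6·0.3989) ≈ 0.3857
After 'fold-or-call': P(aggressive) = 0.25·0.3857 / (0.25·0.3857 + 0.6·0.6143) ≈ 0.2073
After 'raise': P(aggressive) = 0.75·0.2073 / (0.75·0.2073 + 0.4·0.7927) ≈ 0.3291
After 'fold-or-call': P(aggressive) = 0.25·0.3291 / (0.25·0.3291 + 0.6·0.6709) ≈ 0.1697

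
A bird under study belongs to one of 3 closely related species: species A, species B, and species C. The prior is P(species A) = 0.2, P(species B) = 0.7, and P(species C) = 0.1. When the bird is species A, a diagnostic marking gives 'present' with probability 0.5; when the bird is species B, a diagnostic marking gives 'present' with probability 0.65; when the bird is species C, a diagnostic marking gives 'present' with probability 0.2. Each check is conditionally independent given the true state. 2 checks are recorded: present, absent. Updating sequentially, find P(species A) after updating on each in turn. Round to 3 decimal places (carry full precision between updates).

Apply Bayes' rule sequentially, carrying P(species A) forward.
After 'present': normaliser = 0.5·0.2000 + 0.65·0.7000 + 0.2·0.1000; P(species A) ≈ 0.1739, P(species B) ≈ 0.7913, P(species C) ≈ 0.0348
After 'absent': normaliser = 0.5·0.1739 + 0.35·0.7913 + 0.8·0.0348; P(species A) ≈ 0.2220, P(species B) ≈ 0.7070, P(species C) ≈ 0.0710

0.222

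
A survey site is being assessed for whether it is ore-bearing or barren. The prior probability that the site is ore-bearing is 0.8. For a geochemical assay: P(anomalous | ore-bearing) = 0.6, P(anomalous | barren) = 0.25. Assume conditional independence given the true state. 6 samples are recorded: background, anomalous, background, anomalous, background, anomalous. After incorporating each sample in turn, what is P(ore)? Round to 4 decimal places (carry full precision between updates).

Apply Bayes' rule sequentially, carrying P(ore) forward.
After 'background': P(ore) = 0.4·0.8000 / (0.4·0.8000 + 0.75·0.2000) ≈ 0.6809
After 'anomalous': P(ore) = 0.6·0.6809 / (0.6·0.6809 + 0.25·0.3191) ≈ 0.8366
After 'background': P(ore) = 0.4·0.8366 / (0.4·0.8366 + 0.75·0.1634) ≈ 0.7320
After 'anomalous': P(ore) = 0.6·0.7320 / (0.6·0.7320 + 0.25·0.2680) ≈ 0.8676
After 'background': P(ore) = 0.4·0.8676 / (0.4·0.8676 + 0.75·0.1324) ≈ 0.7775
After 'anomalous': P(ore) = 0.6·0.7775 / (0.6·0.7775 + 0.25·0.2225) ≈ 0.8935

0.8935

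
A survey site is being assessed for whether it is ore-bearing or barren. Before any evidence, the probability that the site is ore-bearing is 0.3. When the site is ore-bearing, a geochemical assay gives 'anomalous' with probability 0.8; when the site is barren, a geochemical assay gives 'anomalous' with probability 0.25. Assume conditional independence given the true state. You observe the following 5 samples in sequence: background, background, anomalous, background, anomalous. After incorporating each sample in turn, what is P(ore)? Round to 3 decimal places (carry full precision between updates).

0.077

Apply Bayes' rule sequentially, carrying P(ore) forward.
After 'background': P(ore) = 0.2·0.3000 / (0.2·0.3000 + 0.75·0.7000) ≈ 0.1026
After 'background': P(ore) = 0.2·0.1026 / (0.2·0.1026 + 0.75·0.8974) ≈ 0.0296
After 'anomalous': P(ore) = 0.8·0.0296 / (0.8·0.0296 + 0.25·0.9704) ≈ 0.0889
After 'background': P(ore) = 0.2·0.0889 / (0.2·0.0889 + 0.75·0.9111) ≈ 0.0253
After 'anomalous': P(ore) = 0.8·0.0253 / (0.8·0.0253 + 0.25·0.9747) ≈ 0.0768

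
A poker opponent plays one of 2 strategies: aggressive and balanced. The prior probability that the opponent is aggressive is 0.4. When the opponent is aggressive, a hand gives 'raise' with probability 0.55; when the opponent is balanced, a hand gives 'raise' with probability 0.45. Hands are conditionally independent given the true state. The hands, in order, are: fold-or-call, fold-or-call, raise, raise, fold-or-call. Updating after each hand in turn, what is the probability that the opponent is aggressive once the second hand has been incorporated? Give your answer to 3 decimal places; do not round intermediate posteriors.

0.309

Each posterior becomes the prior for the next update.
After 'fold-or-call': P(aggressive) = 0.45·0.4000 / (0.45·0.4000 + 0.55·0.6000) ≈ 0.3529
After 'fold-or-call': P(aggressive) = 0.45·0.3529 / (0.45·0.3529 + 0.55·0.6471) ≈ 0.3086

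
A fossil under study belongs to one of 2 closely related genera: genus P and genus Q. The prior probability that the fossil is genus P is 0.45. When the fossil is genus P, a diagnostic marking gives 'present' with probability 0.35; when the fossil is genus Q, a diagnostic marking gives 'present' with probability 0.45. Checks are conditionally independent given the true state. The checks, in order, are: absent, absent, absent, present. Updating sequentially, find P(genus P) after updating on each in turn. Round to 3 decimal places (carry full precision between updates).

0.512

After 'absent': P(genus P) = 0.65·0.4500 / (0.65·0.4500 + 0.55·0.5500) ≈ 0.4916
After 'absent': P(genus P) = 0.65·0.4916 / (0.65·0.4916 + 0.55·0.5084) ≈ 0.5333
After 'absent': P(genus P) = 0.65·0.5333 / (0.65·0.5333 + 0.55·0.4667) ≈ 0.5746
After 'present': P(genus P) = 0.35·0.5746 / (0.35·0.5746 + 0.45·0.4254) ≈ 0.5123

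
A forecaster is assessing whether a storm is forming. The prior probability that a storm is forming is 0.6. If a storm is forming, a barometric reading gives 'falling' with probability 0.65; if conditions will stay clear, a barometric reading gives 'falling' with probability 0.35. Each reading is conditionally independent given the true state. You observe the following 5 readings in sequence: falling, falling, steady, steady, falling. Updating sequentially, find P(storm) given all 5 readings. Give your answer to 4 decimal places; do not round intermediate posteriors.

After 'falling': P(storm) = 0.65·0.6000 / (0.65·0.6000 + 0.35·0.4000) ≈ 0.7358
After 'falling': P(storm) = 0.65·0.7358 / (0.65·0.7358 + 0.35·0.2642) ≈ 0.8380
After 'steady': P(storm) = 0.35·0.8380 / (0.35·0.8380 + 0.65·0.1620) ≈ 0.7358
After 'steady': P(storm) = 0.35·0.7358 / (0.35·0.7358 + 0.65·0.2642) ≈ 0.6000
After 'falling': P(storm) = 0.65·0.6000 / (0.65·0.6000 + 0.35·0.4000) ≈ 0.7358

0.7358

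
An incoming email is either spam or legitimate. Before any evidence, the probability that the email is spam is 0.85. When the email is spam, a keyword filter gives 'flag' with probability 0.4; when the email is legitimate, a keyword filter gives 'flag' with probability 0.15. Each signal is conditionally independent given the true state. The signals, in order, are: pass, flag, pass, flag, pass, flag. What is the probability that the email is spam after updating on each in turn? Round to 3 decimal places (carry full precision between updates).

After 'pass': P(spam) = 0.6·0.8500 / (0.6·0.8500 + 0.85·0.1500) ≈ 0.8000
After 'flag': P(spam) = 0.4·0.8000 / (0.4·0.8000 + 0.15·0.2000) ≈ 0.9143
After 'pass': P(spam) = 0.6·0.9143 / (0.6·0.9143 + 0.85·0.0857) ≈ 0.8828
After 'flag': P(spam) = 0.4·0.8828 / (0.4·0.8828 + 0.15·0.1172) ≈ 0.9526
After 'pass': P(spam) = 0.6·0.9526 / (0.6·0.9526 + 0.85·0.0474) ≈ 0.9341
After 'flag': P(spam) = 0.4·0.9341 / (0.4·0.9341 + 0.15·0.0659) ≈ 0.9742

0.974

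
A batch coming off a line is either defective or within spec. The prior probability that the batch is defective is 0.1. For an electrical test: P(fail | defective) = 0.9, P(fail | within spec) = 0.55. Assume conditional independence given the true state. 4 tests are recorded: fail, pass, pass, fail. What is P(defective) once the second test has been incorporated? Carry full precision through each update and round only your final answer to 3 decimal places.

After 'fail': P(defective) = 0.9·0.1000 / (0.9·0.1000 + 0.55·0.9000) ≈ 0.1538
After 'pass': P(defective) = 0.1·0.1538 / (0.1·0.1538 + 0.45·0.8462) ≈ 0.0388

0.039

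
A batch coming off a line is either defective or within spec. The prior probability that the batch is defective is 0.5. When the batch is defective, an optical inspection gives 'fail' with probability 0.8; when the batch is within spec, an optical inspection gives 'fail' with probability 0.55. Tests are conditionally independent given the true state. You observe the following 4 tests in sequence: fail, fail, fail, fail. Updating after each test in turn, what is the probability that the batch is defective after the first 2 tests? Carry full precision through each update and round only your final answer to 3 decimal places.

After 'fail': P(defective) = 0.8·0.5000 / (0.8·0.5000 + 0.55·0.5000) ≈ 0.5926
After 'fail': P(defective) = 0.8·0.5926 / (0.8·0.5926 + 0.55·0.4074) ≈ 0.6790

0.679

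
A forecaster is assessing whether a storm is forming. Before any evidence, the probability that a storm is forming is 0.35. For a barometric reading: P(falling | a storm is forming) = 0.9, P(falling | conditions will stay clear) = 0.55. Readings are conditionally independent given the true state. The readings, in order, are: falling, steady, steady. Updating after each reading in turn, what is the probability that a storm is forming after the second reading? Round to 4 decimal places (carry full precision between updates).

After 'falling': P(storm) = 0.9·0.3500 / (0.9·0.3500 + 0.55·0.6500) ≈ 0.4684
After 'steady': P(storm) = 0.1·0.4684 / (0.1·0.4684 + 0.45·0.5316) ≈ 0.1637

0.1637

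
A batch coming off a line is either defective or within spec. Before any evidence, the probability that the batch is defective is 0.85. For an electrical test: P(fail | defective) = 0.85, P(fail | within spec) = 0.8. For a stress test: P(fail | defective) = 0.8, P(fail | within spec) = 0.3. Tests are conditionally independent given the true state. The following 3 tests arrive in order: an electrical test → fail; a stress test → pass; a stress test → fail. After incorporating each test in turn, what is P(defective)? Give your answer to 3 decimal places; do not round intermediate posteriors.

0.821

Each posterior becomes the prior for the next update.
After an electrical test='fail': P(defective) = 0.85·0.8500 / (0.85·0.8500 + 0.8·0.1500) ≈ 0.8576
After a stress test='pass': P(defective) = 0.2·0.8576 / (0.2·0.8576 + 0.7·0.1424) ≈ 0.6324
After a stress test='fail': P(defective) = 0.8·0.6324 / (0.8·0.6324 + 0.3·0.3676) ≈ 0.8210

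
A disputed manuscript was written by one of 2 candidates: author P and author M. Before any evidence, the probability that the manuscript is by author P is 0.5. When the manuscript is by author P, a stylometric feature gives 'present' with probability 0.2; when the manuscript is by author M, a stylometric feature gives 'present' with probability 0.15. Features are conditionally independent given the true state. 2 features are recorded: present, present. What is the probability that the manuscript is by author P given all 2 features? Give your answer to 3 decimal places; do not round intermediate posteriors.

0.640

After 'present': P(author P) = 0.2·0.5000 / (0.2·0.5000 + 0.15·0.5000) ≈ 0.5714
After 'present': P(author P) = 0.2·0.5714 / (0.2·0.5714 + 0.15·0.4286) ≈ 0.6400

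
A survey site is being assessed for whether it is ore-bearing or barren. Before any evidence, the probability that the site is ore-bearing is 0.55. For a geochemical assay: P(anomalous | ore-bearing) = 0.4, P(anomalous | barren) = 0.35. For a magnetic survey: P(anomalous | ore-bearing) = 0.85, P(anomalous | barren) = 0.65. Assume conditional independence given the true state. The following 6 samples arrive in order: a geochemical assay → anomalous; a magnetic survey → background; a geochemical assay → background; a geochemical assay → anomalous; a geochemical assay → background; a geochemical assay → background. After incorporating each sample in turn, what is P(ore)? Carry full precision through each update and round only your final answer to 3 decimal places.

0.350

After a geochemical assay='anomalous': P(ore) = 0.4·0.5500 / (0.4·0.5500 + 0.35·0.4500) ≈ 0.5828
After a magnetic survey='background': P(ore) = 0.15·0.5828 / (0.15·0.5828 + 0.35·0.4172) ≈ 0.3745
After a geochemical assay='background': P(ore) = 0.6·0.3745 / (0.6·0.3745 + 0.65·0.6255) ≈ 0.3559
After a geochemical assay='anomalous': P(ore) = 0.4·0.3559 / (0.4·0.3559 + 0.35·0.6441) ≈ 0.3871
After a geochemical assay='background': P(ore) = 0.6·0.3871 / (0.6·0.3871 + 0.65·0.6129) ≈ 0.3683
After a geochemical assay='background': P(ore) = 0.6·0.3683 / (0.6·0.3683 + 0.65·0.6317) ≈ 0.3499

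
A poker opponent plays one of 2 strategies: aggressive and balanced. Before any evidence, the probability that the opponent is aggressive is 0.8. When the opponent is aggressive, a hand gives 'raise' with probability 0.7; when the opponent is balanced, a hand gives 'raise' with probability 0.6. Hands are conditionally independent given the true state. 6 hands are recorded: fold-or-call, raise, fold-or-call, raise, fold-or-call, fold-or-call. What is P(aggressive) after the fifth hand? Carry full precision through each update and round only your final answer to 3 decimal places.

0.697

After 'fold-or-call': P(aggressive) = 0.3·0.8000 / (0.3·0.8000 + 0.4·0.2000) ≈ 0.7500
After 'raise': P(aggressive) = 0.7·0.7500 / (0.7·0.7500 + 0.6·0.2500) ≈ 0.7778
After 'fold-or-call': P(aggressive) = 0.3·0.7778 / (0.3·0.7778 + 0.4·0.2222) ≈ 0.7241
After 'raise': P(aggressive) = 0.7·0.7241 / (0.7·0.7241 + 0.6·0.2759) ≈ 0.7538
After 'fold-or-call': P(aggressive) = 0.3·0.7538 / (0.3·0.7538 + 0.4·0.2462) ≈ 0.6967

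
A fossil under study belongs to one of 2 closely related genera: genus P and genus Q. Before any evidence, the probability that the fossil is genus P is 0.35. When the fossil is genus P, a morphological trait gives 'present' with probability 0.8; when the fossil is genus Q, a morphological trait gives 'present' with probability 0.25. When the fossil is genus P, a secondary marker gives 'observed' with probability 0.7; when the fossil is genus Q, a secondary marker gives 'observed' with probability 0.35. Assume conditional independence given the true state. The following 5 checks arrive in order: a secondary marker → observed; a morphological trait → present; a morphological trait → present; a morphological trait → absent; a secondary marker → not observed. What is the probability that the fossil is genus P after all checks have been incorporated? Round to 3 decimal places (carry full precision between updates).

After a secondary marker='observed': P(genus P) = 0.7·0.3500 / (0.7·0.3500 + 0.35·0.6500) ≈ 0.5185
After a morphological trait='present': P(genus P) = 0.8·0.5185 / (0.8·0.5185 + 0.25·0.4815) ≈ 0.7751
After a morphological trait='present': P(genus P) = 0.8·0.7751 / (0.8·0.7751 + 0.25·0.2249) ≈ 0.9169
After a morphological trait='absent': P(genus P) = 0.2·0.9169 / (0.2·0.9169 + 0.75·0.0831) ≈ 0.7462
After a secondary marker='not observed': P(genus P) = 0.3·0.7462 / (0.3·0.7462 + 0.65·0.2538) ≈ 0.5758

0.576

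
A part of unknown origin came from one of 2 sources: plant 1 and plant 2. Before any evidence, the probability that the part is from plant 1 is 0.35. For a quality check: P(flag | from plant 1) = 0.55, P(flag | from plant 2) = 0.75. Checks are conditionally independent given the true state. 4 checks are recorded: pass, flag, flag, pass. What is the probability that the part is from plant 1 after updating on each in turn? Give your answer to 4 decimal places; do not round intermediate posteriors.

Apply Bayes' rule sequentially, carrying P(plant 1) forward.
After 'pass': P(plant 1) = 0.45·0.3500 / (0.45·0.3500 + 0.25·0.6500) ≈ 0.4922
After 'flag': P(plant 1) = 0.55·0.4922 / (0.55·0.4922 + 0.75·0.5078) ≈ 0.4155
After 'flag': P(plant 1) = 0.55·0.4155 / (0.55·0.4155 + 0.75·0.5845) ≈ 0.3426
After 'pass': P(plant 1) = 0.45·0.3426 / (0.45·0.3426 + 0.25·0.6574) ≈ 0.4841

0.4841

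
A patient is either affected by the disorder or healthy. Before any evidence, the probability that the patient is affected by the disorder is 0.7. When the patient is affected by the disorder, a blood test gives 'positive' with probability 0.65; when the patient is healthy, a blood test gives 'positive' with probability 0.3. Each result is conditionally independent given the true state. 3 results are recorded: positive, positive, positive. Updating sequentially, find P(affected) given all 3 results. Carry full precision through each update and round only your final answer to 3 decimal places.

After 'positive': P(affected) = 0.65·0.7000 / (0.65·0.7000 + 0.3·0.3000) ≈ 0.8349
After 'positive': P(affected) = 0.65·0.8349 / (0.65·0.8349 + 0.3·0.1651) ≈ 0.9163
After 'positive': P(affected) = 0.65·0.9163 / (0.65·0.9163 + 0.3·0.0837) ≈ 0.9596

0.960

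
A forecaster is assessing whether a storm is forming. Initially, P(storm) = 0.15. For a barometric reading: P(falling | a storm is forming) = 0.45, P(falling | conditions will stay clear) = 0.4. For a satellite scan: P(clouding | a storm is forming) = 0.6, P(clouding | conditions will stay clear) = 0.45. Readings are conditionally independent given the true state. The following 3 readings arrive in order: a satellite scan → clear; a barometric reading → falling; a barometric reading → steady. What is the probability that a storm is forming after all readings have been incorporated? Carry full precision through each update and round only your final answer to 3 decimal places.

Each posterior becomes the prior for the next update.
After a satellite scan='clear': P(storm) = 0.4·0.1500 / (0.4·0.1500 + 0.55·0.8500) ≈ 0.1137
After a barometric reading='falling': P(storm) = 0.45·0.1137 / (0.45·0.1137 + 0.4·0.8863) ≈ 0.1262
After a barometric reading='steady': P(storm) = 0.55·0.1262 / (0.55·0.1262 + 0.6·0.8738) ≈ 0.1169

0.117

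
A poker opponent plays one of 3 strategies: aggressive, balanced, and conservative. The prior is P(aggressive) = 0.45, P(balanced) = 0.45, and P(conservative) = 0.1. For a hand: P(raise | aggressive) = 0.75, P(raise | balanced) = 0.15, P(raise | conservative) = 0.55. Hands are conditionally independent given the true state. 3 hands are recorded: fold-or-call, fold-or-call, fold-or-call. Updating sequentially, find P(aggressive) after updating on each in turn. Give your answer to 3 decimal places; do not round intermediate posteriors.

0.024

After 'fold-or-call': normaliser = 0.25·0.4500 + 0.85·0.4500 + 0.45·0.1000; P(aggressive) ≈ 0.2083, P(balanced) ≈ 0.7083, P(conservative) ≈ 0.0833
After 'fold-or-call': normaliser = 0.25·0.2083 + 0.85·0.7083 + 0.45·0.0833; P(aggressive) ≈ 0.0753, P(balanced) ≈ 0.8705, P(conservative) ≈ 0.0542
After 'fold-or-call': normaliser = 0.25·0.0753 + 0.85·0.8705 + 0.45·0.0542; P(aggressive) ≈ 0.0240, P(balanced) ≈ 0.9448, P(conservative) ≈ 0.0312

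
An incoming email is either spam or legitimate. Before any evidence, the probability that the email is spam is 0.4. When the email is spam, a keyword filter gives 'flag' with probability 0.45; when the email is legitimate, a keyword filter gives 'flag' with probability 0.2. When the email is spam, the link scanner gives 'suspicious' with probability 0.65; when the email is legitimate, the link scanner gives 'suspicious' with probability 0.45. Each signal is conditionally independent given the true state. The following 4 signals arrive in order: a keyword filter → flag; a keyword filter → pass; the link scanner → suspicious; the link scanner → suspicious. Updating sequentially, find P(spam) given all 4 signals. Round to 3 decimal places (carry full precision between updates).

Apply Bayes' rule sequentially, carrying P(spam) forward.
After a keyword filter='flag': P(spam) = 0.45·0.4000 / (0.45·0.4000 + 0.2·0.6000) ≈ 0.6000
After a keyword filter='pass': P(spam) = 0.55·0.6000 / (0.55·0.6000 + 0.8·0.4000) ≈ 0.5077
After the link scanner='suspicious': P(spam) = 0.65·0.5077 / (0.65·0.5077 + 0.45·0.4923) ≈ 0.5983
After the link scanner='suspicious': P(spam) = 0.65·0.5983 / (0.65·0.5983 + 0.45·0.4017) ≈ 0.6827

0.683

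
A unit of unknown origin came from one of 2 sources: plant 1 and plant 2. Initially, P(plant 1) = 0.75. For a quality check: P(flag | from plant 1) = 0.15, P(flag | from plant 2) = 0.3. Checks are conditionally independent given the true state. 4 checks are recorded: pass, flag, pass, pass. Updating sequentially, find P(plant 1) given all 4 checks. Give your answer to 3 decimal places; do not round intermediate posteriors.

After 'pass': P(plant 1) = 0.85·0.7500 / (0.85·0.7500 + 0.7·0.2500) ≈ 0.7846
After 'flag': P(plant 1) = 0.15·0.7846 / (0.15·0.7846 + 0.3·0.2154) ≈ 0.6456
After 'pass': P(plant 1) = 0.85·0.6456 / (0.85·0.6456 + 0.7·0.3544) ≈ 0.6886
After 'pass': P(plant 1) = 0.85·0.6886 / (0.85·0.6886 + 0.7·0.3114) ≈ 0.7287

0.729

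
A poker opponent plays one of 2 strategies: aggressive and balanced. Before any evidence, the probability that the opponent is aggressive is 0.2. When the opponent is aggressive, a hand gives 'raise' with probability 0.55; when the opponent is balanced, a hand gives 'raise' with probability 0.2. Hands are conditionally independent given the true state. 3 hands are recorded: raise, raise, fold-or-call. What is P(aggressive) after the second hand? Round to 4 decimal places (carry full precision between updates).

0.6541

Each posterior becomes the prior for the next update.
After 'raise': P(aggressive) = 0.55·0.2000 / (0.55·0.2000 + 0.2·0.8000) ≈ 0.4074
After 'raise': P(aggressive) = 0.55·0.4074 / (0.55·0.4074 + 0.2·0.5926) ≈ 0.6541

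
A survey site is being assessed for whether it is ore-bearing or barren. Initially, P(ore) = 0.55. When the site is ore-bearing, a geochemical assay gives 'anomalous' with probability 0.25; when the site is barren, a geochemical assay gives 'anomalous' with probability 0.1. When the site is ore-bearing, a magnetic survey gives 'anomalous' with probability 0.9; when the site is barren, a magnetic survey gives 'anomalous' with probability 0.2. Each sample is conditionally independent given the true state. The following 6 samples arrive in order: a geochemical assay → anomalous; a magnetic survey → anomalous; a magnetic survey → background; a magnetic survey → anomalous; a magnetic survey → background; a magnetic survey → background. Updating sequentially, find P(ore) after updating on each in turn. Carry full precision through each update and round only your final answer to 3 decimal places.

After a geochemical assay='anomalous': P(ore) = 0.25·0.5500 / (0.25·0.5500 + 0.1·0.4500) ≈ 0.7534
After a magnetic survey='anomalous': P(ore) = 0.9·0.7534 / (0.9·0.7534 + 0.2·0.2466) ≈ 0.9322
After a magnetic survey='background': P(ore) = 0.1·0.9322 / (0.1·0.9322 + 0.8·0.0678) ≈ 0.6322
After a magnetic survey='anomalous': P(ore) = 0.9·0.6322 / (0.9·0.6322 + 0.2·0.3678) ≈ 0.8855
After a magnetic survey='background': P(ore) = 0.1·0.8855 / (0.1·0.8855 + 0.8·0.1145) ≈ 0.4916
After a magnetic survey='background': P(ore) = 0.1·0.4916 / (0.1·0.4916 + 0.8·0.5084) ≈ 0.1078

0.108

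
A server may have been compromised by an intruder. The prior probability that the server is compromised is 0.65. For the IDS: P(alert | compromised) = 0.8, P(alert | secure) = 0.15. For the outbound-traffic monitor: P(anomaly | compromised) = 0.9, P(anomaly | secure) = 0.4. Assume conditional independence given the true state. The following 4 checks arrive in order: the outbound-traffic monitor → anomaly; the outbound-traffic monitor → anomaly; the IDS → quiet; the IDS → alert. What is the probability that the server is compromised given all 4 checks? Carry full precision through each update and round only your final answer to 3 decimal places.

Each posterior becomes the prior for the next update.
After the outbound-traffic monitor='anomaly': P(compromised) = 0.9·0.6500 / (0.9·0.6500 + 0.4·0.3500) ≈ 0.8069
After the outbound-traffic monitor='anomaly': P(compromised) = 0.9·0.8069 / (0.9·0.8069 + 0.4·0.1931) ≈ 0.9039
After the IDS='quiet': P(compromised) = 0.2·0.9039 / (0.2·0.9039 + 0.85·0.0961) ≈ 0.6887
After the IDS='alert': P(compromised) = 0.8·0.6887 / (0.8·0.6887 + 0.15·0.3113) ≈ 0.9219

0.922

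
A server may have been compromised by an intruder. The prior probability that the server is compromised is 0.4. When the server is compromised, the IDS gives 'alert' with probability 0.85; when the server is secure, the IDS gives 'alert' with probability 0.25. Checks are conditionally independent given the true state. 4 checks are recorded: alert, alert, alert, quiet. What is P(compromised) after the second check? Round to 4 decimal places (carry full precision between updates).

After 'alert': P(compromised) = 0.85·0.4000 / (0.85·0.4000 + 0.25·0.6000) ≈ 0.6939
After 'alert': P(compromised) = 0.85·0.6939 / (0.85·0.6939 + 0.25·0.3061) ≈ 0.8851

0.8851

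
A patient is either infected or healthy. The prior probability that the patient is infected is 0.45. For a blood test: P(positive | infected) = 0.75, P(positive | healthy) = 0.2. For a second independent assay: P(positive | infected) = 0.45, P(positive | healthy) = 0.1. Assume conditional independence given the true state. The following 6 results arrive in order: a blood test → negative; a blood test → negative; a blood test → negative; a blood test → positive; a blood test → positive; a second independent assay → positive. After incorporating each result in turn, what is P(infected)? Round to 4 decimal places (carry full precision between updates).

0.6124

After a blood test='negative': P(infected) = 0.25·0.4500 / (0.25·0.4500 + 0.8·0.5500) ≈ 0.2036
After a blood test='negative': P(infected) = 0.25·0.2036 / (0.25·0.2036 + 0.8·0.7964) ≈ 0.0740
After a blood test='negative': P(infected) = 0.25·0.0740 / (0.25·0.0740 + 0.8·0.9260) ≈ 0.0244
After a blood test='positive': P(infected) = 0.75·0.0244 / (0.75·0.0244 + 0.2·0.9756) ≈ 0.0856
After a blood test='positive': P(infected) = 0.75·0.0856 / (0.75·0.0856 + 0.2·0.9144) ≈ 0.2599
After a second independent assay='positive': P(infected) = 0.45·0.2599 / (0.45·0.2599 + 0.1·0.7401) ≈ 0.6124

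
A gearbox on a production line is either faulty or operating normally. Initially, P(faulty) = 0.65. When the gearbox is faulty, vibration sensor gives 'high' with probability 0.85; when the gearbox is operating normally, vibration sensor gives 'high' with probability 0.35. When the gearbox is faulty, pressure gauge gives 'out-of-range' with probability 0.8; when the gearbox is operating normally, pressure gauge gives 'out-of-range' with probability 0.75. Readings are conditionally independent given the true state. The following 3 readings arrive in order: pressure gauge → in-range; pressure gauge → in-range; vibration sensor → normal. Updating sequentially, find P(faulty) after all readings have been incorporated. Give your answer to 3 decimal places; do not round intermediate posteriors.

After pressure gauge='in-range': P(faulty) = 0.2·0.6500 / (0.2·0.6500 + 0.25·0.3500) ≈ 0.5977
After pressure gauge='in-range': P(faulty) = 0.2·0.5977 / (0.2·0.5977 + 0.25·0.4023) ≈ 0.5431
After vibration sensor='normal': P(faulty) = 0.15·0.5431 / (0.15·0.5431 + 0.65·0.4569) ≈ 0.2152

0.215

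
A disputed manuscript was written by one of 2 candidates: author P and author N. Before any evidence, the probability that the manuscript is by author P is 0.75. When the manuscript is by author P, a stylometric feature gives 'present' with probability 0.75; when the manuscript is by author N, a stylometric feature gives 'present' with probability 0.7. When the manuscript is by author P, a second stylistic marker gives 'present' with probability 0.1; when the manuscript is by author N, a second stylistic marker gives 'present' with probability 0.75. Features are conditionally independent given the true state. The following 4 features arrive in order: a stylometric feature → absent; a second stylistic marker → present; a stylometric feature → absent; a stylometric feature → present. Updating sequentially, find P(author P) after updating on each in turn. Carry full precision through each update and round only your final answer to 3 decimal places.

Apply Bayes' rule sequentially, carrying P(author P) forward.
After a stylometric feature='absent': P(author P) = 0.25·0.7500 / (0.25·0.7500 + 0.3·0.2500) ≈ 0.7143
After a second stylistic marker='present': P(author P) = 0.1·0.7143 / (0.1·0.7143 + 0.75·0.2857) ≈ 0.2500
After a stylometric feature='absent': P(author P) = 0.25·0.2500 / (0.25·0.2500 + 0.3·0.7500) ≈ 0.2174
After a stylometric feature='present': P(author P) = 0.75·0.2174 / (0.75·0.2174 + 0.7·0.7826) ≈ 0.2294

0.229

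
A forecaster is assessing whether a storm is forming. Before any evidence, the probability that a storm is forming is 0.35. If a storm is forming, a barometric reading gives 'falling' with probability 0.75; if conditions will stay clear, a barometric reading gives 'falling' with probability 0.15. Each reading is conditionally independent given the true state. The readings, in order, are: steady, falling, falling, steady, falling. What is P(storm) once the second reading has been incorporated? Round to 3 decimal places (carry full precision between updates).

0.442

After 'steady': P(storm) = 0.25·0.3500 / (0.25·0.3500 + 0.85·0.6500) ≈ 0.1367
After 'falling': P(storm) = 0.75·0.1367 / (0.75·0.1367 + 0.15·0.8633) ≈ 0.4419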